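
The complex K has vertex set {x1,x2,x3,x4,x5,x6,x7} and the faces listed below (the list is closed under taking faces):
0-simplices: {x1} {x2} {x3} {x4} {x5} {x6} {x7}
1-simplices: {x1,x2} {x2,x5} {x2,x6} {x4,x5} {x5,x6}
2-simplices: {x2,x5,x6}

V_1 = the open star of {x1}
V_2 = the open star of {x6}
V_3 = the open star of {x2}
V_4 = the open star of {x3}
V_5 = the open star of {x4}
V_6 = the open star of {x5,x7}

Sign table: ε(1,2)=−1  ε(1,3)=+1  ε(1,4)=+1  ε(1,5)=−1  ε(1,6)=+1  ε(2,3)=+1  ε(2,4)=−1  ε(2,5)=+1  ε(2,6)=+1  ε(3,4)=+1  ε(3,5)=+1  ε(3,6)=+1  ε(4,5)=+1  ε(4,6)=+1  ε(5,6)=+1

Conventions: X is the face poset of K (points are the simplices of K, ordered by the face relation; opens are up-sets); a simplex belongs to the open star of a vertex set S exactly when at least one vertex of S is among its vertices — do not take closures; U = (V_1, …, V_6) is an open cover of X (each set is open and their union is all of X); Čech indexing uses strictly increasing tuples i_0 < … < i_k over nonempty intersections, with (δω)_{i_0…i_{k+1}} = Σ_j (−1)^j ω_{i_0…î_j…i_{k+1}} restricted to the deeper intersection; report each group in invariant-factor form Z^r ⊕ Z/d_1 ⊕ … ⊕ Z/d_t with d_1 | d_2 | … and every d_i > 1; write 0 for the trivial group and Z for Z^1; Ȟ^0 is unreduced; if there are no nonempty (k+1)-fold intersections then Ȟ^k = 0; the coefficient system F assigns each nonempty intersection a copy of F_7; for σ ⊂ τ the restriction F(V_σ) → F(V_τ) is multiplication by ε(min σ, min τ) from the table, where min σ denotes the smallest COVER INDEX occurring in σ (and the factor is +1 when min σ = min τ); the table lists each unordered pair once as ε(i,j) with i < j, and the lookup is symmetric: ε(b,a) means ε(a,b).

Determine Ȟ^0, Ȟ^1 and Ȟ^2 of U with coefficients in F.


nerve of the cover:
  V1={{x1},{x1,x2}} V2={{x6},{x2,x6},{x5,x6},{x2,x5,x6}} V3={{x2},{x1,x2},{x2,x5},{x2,x6},{x2,x5,x6}} V4={{x3}} V5={{x4},{x4,x5}} V6={{x5},{x7},{x2,x5},{x4,x5},{x5,x6},{x2,x5,x6}}
  V13={{x1,x2}} V23={{x2,x6},{x2,x5,x6}} V26={{x5,x6},{x2,x5,x6}} V36={{x2,x5},{x2,x5,x6}} V56={{x4,x5}}
  V236={{x2,x5,x6}}
C dims 6,5,1; δ0: rk_F7 4; δ1: rk_F7 1
Ȟ^0 = (6 − 4) − 0 = 2, so Ȟ^0 ≅ Z/7 ⊕ Z/7
Ȟ^1 = (5 − 1) − 4 = 0, so Ȟ^1 ≅ 0
Ȟ^2 = (1 − 0) − 1 = 0, so Ȟ^2 ≅ 0

Ȟ^0 ≅ Z/7 ⊕ Z/7,  Ȟ^1 ≅ 0,  Ȟ^2 ≅ 0


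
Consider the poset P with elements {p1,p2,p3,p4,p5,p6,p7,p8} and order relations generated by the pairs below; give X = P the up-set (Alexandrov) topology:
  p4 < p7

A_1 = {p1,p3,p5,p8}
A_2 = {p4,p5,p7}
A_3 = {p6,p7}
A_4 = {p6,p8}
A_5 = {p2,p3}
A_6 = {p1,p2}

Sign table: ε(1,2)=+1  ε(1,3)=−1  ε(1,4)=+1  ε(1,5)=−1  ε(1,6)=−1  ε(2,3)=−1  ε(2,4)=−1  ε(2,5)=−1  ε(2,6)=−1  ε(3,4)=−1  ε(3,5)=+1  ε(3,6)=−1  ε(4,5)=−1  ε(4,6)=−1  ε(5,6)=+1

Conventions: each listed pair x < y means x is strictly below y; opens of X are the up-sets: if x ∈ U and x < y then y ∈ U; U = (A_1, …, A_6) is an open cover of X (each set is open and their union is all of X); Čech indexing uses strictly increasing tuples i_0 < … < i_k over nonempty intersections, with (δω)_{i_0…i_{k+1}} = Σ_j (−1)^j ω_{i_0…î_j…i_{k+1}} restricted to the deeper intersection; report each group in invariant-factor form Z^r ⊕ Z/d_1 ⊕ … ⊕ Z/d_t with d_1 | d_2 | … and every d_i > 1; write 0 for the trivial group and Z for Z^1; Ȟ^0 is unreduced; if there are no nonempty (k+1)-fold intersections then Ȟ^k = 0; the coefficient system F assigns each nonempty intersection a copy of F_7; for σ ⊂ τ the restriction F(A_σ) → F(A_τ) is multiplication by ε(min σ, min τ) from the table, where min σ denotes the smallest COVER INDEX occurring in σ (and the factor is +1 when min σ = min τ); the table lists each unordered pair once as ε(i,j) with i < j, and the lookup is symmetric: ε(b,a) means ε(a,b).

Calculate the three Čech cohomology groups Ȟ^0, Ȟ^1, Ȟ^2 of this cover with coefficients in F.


Ȟ^0 = Z/7, Ȟ^1 = Z/7 ⊕ Z/7 and Ȟ^2 = 0

nonempty intersections:
  A12={p5} A14={p8} A15={p3} A16={p1} A23={p7} A34={p6} A56={p2}
C dims 6,7; δ0: rk_F7 5
Ȟ^0: (6−5)−0=1 ⇒ Z/7
Ȟ^1: (7−0)−5=2 ⇒ Z/7 ⊕ Z/7
Ȟ^2: (0−0)−0=0 ⇒ 0


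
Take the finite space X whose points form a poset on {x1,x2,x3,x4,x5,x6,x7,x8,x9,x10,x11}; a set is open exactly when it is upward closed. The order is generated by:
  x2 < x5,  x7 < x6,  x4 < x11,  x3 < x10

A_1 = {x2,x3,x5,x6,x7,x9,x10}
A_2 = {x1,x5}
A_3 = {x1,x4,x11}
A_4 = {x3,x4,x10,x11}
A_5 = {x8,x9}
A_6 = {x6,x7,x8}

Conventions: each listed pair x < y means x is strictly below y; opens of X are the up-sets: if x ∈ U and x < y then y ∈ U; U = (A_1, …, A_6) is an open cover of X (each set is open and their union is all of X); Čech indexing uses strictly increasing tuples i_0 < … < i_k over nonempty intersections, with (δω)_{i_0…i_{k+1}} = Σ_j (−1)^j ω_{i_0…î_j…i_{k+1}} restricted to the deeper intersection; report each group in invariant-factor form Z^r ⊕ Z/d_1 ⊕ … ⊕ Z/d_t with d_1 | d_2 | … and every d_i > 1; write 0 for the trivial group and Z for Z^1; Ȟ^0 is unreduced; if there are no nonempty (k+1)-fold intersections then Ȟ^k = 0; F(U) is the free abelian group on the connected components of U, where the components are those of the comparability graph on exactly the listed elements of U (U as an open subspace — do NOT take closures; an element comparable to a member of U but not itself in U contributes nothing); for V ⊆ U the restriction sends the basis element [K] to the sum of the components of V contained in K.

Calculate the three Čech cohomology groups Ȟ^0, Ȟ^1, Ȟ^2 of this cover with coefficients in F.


Ȟ^0 ≅ Z^7,  Ȟ^1 ≅ 0,  Ȟ^2 ≅ 0

cover nerve:
  A12={x5} A14={x3,x10} A15={x9} A16={x6,x7} A23={x1} A34={x4,x11} A56={x8}
components per intersection:
  A1: {x2,x5} {x3,x10} {x6,x7} {x9}
  A2: {x1} {x5}
  A3: {x1} {x4,x11}
  A4: {x3,x10} {x4,x11}
  A5: {x8} {x9}
  A6: {x6,x7} {x8}
  A12: {x5}
  A14: {x3,x10}
  A15: {x9}
  A16: {x6,x7}
  A23: {x1}
  A34: {x4,x11}
  A56: {x8}
C dims 14,7; δ0: rk 7, SNF 1^7
Ȟ^0: (14−7)−0=7 ⇒ Z^7
Ȟ^1: (7−0)−7=0 ⇒ 0
Ȟ^2: (0−0)−0=0 ⇒ 0


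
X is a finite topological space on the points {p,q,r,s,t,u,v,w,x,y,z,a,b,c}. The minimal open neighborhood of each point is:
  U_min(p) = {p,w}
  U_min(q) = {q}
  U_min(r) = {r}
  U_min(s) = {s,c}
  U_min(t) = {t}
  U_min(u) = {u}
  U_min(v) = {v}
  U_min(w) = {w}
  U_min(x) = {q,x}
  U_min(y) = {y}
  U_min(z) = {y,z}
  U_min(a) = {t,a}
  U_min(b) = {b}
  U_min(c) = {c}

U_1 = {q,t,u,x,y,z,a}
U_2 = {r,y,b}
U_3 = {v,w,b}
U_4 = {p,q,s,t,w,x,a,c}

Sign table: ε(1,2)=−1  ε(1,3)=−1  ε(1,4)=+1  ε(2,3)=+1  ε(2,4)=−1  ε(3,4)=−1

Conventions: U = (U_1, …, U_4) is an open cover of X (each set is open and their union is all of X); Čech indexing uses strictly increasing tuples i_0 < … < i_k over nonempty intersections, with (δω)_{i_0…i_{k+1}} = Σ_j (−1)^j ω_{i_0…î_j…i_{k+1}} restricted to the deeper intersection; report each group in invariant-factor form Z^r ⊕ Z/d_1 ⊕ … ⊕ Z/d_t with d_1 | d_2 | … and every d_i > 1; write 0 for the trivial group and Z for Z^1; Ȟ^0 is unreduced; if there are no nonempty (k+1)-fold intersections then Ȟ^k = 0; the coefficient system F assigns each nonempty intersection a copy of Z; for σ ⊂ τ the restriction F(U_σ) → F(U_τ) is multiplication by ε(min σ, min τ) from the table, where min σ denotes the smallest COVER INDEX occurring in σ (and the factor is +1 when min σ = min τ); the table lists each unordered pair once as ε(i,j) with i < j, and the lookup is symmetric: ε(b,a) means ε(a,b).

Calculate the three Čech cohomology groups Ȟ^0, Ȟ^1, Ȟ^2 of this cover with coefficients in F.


Ȟ^0(U;F) ≅ Z,  Ȟ^1(U;F) ≅ Z,  Ȟ^2(U;F) ≅ 0

cover nerve:
  U12={y} U14={q,t,x,a} U23={b} U34={w}
C dims 4,4; δ0: rk 3, SNF 1^3
Ȟ^0: (4−3)−0=1 ⇒ Z
Ȟ^1: (4−0)−3=1 ⇒ Z
Ȟ^2: (0−0)−0=0 ⇒ 0


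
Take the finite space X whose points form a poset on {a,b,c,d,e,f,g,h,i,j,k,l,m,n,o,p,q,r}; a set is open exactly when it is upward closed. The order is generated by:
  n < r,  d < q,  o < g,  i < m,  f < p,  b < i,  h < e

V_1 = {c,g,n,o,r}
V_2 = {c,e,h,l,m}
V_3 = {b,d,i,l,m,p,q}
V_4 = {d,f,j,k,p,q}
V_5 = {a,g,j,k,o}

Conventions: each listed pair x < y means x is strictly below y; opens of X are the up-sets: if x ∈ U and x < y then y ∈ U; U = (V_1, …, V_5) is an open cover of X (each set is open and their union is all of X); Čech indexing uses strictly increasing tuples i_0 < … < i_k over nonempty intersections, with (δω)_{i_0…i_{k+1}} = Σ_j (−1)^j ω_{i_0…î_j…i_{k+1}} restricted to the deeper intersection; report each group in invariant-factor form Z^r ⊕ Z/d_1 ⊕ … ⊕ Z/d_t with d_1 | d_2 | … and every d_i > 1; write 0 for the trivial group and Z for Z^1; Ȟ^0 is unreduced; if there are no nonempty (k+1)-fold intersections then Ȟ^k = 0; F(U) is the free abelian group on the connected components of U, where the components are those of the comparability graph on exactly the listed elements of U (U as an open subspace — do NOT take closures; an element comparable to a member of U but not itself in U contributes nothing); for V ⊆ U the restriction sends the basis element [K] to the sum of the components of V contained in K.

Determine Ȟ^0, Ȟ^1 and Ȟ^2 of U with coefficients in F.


intersection data:
  V12={c} V15={g,o} V23={l,m} V34={d,p,q} V45={j,k}
components per intersection:
  V1: {c} {g,o} {n,r}
  V2: {c} {e,h} {l} {m}
  V3: {b,i,m} {d,q} {l} {p}
  V4: {d,q} {f,p} {j} {k}
  V5: {a} {g,o} {j} {k}
  V12: {c}
  V15: {g,o}
  V23: {l} {m}
  V34: {d,q} {p}
  V45: {j} {k}
C dims 19,8; δ0: rk 8, SNF 1^8
Ȟ^0 = (19 − 8) − 0 = 11, so Ȟ^0 ≅ Z^11
Ȟ^1 = (8 − 0) − 8 = 0, so Ȟ^1 ≅ 0
Ȟ^2 = (0 − 0) − 0 = 0, so Ȟ^2 ≅ 0

Ȟ^0(U;F) ≅ Z^11, Ȟ^1(U;F) ≅ 0, Ȟ^2(U;F) ≅ 0


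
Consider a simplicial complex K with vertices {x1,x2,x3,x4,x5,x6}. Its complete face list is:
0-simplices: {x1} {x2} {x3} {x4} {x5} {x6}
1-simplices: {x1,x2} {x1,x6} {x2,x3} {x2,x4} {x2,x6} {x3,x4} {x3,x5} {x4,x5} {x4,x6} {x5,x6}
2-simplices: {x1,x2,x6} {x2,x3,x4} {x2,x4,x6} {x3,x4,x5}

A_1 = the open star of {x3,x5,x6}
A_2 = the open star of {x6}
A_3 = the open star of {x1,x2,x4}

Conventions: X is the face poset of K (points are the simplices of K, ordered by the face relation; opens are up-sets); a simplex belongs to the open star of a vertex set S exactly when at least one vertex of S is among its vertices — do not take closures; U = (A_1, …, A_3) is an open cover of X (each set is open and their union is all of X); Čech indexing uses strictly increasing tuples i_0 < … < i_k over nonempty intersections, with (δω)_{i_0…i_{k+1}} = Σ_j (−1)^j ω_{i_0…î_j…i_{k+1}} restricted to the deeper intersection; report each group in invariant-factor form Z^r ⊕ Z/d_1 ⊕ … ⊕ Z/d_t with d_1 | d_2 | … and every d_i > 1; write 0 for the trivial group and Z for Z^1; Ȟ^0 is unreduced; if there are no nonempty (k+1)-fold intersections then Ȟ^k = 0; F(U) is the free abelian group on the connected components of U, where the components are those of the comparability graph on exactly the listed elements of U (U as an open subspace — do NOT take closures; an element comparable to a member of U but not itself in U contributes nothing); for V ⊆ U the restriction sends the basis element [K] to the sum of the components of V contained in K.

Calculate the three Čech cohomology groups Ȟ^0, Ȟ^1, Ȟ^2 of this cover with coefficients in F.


Ȟ^0 = Z,  Ȟ^1 = Z,  Ȟ^2 = 0

intersection data:
  A1={{x3},{x5},{x6},{x1,x6},{x2,x3},{x2,x6},{x3,x4},{x3,x5},{x4,x5},{x4,x6},{x5,x6},{x1,x2,x6},{x2,x3,x4},{x2,x4,x6},{x3,x4,x5}} A2={{x6},{x1,x6},{x2,x6},{x4,x6},{x5,x6},{x1,x2,x6},{x2,x4,x6}} A3={{x1},{x2},{x4},{x1,x2},{x1,x6},{x2,x3},{x2,x4},{x2,x6},{x3,x4},{x4,x5},{x4,x6},{x1,x2,x6},{x2,x3,x4},{x2,x4,x6},{x3,x4,x5}}
  A12={{x6},{x1,x6},{x2,x6},{x4,x6},{x5,x6},{x1,x2,x6},{x2,x4,x6}} A13={{x1,x6},{x2,x3},{x2,x6},{x3,x4},{x4,x5},{x4,x6},{x1,x2,x6},{x2,x3,x4},{x2,x4,x6},{x3,x4,x5}} A23={{x1,x6},{x2,x6},{x4,x6},{x1,x2,x6},{x2,x4,x6}}
  A123={{x1,x6},{x2,x6},{x4,x6},{x1,x2,x6},{x2,x4,x6}}
components per intersection:
  A1: {{x3},{x5},{x6},{x1,x6},{x2,x3},{x2,x6},{x3,x4},{x3,x5},{x4,x5},{x4,x6},{x5,x6},{x1,x2,x6},{x2,x3,x4},{x2,x4,x6},{x3,x4,x5}}
  A2: {{x6},{x1,x6},{x2,x6},{x4,x6},{x5,x6},{x1,x2,x6},{x2,x4,x6}}
  A3: {{x1},{x2},{x4},{x1,x2},{x1,x6},{x2,x3},{x2,x4},{x2,x6},{x3,x4},{x4,x5},{x4,x6},{x1,x2,x6},{x2,x3,x4},{x2,x4,x6},{x3,x4,x5}}
  A12: {{x6},{x1,x6},{x2,x6},{x4,x6},{x5,x6},{x1,x2,x6},{x2,x4,x6}}
  A13: {{x1,x6},{x2,x6},{x4,x6},{x1,x2,x6},{x2,x4,x6}} {{x2,x3},{x3,x4},{x4,x5},{x2,x3,x4},{x3,x4,x5}}
  A23: {{x1,x6},{x2,x6},{x4,x6},{x1,x2,x6},{x2,x4,x6}}
  A123: {{x1,x6},{x2,x6},{x4,x6},{x1,x2,x6},{x2,x4,x6}}
C dims 3,4,1; δ0: rk 2, SNF 1^2; δ1: rk 1, SNF 1^1
Ȟ^0 = (3 − 2) − 0 = 1, so Ȟ^0 ≅ Z
Ȟ^1 = (4 − 1) − 2 = 1, so Ȟ^1 ≅ Z
Ȟ^2 = (1 − 0) − 1 = 0, so Ȟ^2 ≅ 0


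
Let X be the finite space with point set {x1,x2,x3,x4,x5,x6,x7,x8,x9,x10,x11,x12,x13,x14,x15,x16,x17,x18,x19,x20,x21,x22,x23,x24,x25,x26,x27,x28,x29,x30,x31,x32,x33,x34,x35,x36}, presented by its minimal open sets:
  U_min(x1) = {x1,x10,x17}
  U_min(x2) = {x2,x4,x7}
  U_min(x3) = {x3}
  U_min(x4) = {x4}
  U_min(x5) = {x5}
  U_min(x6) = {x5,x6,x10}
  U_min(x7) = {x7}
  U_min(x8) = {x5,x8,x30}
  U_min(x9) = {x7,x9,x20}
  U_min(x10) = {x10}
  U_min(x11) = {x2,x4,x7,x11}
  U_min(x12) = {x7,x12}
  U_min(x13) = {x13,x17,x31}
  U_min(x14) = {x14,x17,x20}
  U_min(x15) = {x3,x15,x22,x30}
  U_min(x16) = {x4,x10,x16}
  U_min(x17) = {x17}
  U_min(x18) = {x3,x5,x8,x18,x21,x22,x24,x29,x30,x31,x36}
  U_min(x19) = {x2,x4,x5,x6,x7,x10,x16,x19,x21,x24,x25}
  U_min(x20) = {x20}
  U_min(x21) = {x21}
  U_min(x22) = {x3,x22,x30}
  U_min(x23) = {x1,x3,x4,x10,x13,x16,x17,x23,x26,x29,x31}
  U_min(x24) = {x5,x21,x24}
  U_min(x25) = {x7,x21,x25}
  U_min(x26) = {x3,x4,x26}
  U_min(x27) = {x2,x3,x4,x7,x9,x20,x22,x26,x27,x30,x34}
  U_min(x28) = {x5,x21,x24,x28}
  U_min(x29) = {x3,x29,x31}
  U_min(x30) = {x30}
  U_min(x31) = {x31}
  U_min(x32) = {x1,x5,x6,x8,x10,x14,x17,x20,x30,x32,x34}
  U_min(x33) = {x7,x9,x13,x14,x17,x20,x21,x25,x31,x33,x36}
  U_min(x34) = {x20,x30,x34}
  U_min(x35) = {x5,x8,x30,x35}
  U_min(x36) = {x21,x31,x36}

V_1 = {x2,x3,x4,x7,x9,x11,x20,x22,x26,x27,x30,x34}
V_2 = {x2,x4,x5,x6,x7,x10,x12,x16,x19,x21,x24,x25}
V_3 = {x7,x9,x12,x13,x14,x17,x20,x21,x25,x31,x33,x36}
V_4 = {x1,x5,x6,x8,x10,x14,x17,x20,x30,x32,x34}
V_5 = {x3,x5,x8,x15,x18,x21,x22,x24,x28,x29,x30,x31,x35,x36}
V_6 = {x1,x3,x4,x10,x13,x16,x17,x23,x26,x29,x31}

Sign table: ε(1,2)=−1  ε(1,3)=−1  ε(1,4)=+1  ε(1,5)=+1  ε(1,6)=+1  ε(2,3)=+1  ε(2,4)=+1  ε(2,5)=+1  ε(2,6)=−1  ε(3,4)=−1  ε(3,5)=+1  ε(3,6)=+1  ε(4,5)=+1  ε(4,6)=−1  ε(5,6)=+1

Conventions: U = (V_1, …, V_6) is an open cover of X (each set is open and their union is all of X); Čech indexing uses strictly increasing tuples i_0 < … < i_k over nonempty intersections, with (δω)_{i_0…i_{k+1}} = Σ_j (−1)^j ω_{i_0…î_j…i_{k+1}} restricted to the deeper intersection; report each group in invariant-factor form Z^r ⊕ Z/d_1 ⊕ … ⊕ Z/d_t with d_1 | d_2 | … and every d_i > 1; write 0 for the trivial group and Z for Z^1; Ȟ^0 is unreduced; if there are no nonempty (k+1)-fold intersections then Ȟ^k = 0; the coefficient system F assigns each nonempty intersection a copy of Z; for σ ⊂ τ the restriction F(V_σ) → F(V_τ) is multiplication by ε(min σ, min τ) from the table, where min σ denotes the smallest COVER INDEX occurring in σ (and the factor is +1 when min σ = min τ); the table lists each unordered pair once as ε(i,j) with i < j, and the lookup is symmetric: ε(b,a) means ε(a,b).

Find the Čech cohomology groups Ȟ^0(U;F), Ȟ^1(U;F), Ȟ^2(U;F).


intersection data:
  V12={x2,x4,x7} V13={x7,x9,x20} V14={x20,x30,x34} V15={x3,x22,x30} V16={x3,x4,x26} V23={x7,x12,x21,x25} V24={x5,x6,x10} V25={x5,x21,x24} V26={x4,x10,x16} V34={x14,x17,x20} V35={x21,x31,x36} V36={x13,x17,x31} V45={x5,x8,x30} V46={x1,x10,x17} V56={x3,x29,x31}
  V123={x7} V126={x4} V134={x20} V145={x30} V156={x3} V235={x21} V245={x5} V246={x10} V346={x17} V356={x31}
C dims 6,15,10; δ0: rk 6, SNF 1^5·2; δ1: rk 9, SNF 1^9
Ȟ^0 = (6 − 6) − 0 = 0, so Ȟ^0 ≅ 0
Ȟ^1 = (15 − 9) − 6 = 0 plus torsion [2], so Ȟ^1 ≅ Z/2
Ȟ^2 = (10 − 0) − 9 = 1, so Ȟ^2 ≅ Z

Ȟ^0 ≅ 0, Ȟ^1 ≅ Z/2 and Ȟ^2 ≅ Z


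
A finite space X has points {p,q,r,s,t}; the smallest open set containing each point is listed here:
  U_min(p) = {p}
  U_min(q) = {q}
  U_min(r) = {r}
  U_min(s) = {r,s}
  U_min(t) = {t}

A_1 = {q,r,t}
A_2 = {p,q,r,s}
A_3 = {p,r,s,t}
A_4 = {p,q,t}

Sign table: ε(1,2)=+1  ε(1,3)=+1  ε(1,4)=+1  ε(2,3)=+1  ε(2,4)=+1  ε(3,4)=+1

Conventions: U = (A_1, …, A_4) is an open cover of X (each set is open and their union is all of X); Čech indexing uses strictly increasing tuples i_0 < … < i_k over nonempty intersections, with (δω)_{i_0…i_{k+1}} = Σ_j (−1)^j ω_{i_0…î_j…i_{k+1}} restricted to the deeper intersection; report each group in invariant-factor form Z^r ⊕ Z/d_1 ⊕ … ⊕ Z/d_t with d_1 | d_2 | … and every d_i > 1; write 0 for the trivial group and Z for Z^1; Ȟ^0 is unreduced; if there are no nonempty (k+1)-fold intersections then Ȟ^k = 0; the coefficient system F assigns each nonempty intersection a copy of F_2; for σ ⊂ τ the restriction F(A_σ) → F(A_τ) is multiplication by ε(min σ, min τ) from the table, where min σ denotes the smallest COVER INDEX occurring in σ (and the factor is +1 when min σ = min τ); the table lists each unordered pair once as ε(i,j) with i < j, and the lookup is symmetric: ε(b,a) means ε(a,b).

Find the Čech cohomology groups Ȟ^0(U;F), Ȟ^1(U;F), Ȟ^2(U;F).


Ȟ^0(U;F) ≅ Z/2; Ȟ^1(U;F) ≅ 0; Ȟ^2(U;F) ≅ Z/2

nonempty overlaps:
  A12={q,r} A13={r,t} A14={q,t} A23={p,r,s} A24={p,q} A34={p,t}
  A123={r} A124={q} A134={t} A234={p}
C dims 4,6,4; δ0: rk_F2 3; δ1: rk_F2 3
degree 0: 4−3−0 = 1 → Ȟ^0 ≅ Z/2
degree 1: 6−3−3 = 0 → Ȟ^1 ≅ 0
degree 2: 4−0−3 = 1 → Ȟ^2 ≅ Z/2


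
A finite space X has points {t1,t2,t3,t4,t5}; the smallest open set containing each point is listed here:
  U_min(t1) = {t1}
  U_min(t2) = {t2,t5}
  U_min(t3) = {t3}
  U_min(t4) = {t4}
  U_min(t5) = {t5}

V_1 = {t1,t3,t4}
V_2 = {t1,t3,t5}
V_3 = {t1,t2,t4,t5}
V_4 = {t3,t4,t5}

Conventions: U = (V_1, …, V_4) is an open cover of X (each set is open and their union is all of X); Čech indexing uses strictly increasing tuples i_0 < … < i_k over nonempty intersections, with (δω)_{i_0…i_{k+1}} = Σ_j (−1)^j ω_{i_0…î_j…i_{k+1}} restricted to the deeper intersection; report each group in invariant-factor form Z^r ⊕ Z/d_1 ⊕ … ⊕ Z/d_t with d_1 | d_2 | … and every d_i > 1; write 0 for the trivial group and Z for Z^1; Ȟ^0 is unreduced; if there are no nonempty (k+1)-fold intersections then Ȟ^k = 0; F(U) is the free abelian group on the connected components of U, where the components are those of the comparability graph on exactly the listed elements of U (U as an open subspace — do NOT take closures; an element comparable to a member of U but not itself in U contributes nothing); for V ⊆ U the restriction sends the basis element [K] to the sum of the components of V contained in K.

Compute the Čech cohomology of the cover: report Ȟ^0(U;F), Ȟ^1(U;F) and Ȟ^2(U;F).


Ȟ^0 = Z^4; Ȟ^1 = 0; Ȟ^2 = 0

nonempty overlaps:
  V12={t1,t3} V13={t1,t4} V14={t3,t4} V23={t1,t5} V24={t3,t5} V34={t4,t5}
  V123={t1} V124={t3} V134={t4} V234={t5}
components per intersection:
  V1: {t1} {t3} {t4}
  V2: {t1} {t3} {t5}
  V3: {t1} {t2,t5} {t4}
  V4: {t3} {t4} {t5}
  V12: {t1} {t3}
  V13: {t1} {t4}
  V14: {t3} {t4}
  V23: {t1} {t5}
  V24: {t3} {t5}
  V34: {t4} {t5}
  V123: {t1}
  V124: {t3}
  V134: {t4}
  V234: {t5}
C dims 12,12,4; δ0: rk 8, SNF 1^8; δ1: rk 4, SNF 1^4
degree 0: 12−8−0 = 4 → Ȟ^0 ≅ Z^4
degree 1: 12−4−8 = 0 → Ȟ^1 ≅ 0
degree 2: 4−0−4 = 0 → Ȟ^2 ≅ 0


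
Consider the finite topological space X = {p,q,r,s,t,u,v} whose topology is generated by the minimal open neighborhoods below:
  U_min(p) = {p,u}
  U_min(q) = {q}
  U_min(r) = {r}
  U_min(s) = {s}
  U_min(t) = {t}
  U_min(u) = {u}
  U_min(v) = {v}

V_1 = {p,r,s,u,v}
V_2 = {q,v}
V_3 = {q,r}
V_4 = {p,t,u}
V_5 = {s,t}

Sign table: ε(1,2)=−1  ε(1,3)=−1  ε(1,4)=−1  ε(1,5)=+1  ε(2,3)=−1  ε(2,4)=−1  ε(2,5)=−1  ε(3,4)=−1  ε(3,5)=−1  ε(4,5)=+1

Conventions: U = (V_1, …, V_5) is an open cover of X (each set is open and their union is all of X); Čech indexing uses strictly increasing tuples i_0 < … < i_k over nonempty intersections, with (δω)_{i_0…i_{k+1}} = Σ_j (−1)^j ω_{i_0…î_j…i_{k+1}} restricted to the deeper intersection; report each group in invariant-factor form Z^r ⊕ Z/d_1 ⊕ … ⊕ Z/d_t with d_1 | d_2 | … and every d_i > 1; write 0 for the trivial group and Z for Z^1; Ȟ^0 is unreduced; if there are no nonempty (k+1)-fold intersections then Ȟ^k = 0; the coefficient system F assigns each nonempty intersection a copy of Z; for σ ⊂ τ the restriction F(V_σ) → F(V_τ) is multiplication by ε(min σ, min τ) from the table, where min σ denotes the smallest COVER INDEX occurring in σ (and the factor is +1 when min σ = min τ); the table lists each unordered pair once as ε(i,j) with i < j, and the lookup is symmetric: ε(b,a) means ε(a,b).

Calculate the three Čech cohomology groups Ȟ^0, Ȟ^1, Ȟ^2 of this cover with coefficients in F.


nerve simplices:
  V12={v} V13={r} V14={p,u} V15={s} V23={q} V45={t}
C dims 5,6; δ0: rk 5, SNF 1^4·2
degree 0: 5−5−0 = 0 → Ȟ^0 ≅ 0
degree 1: 6−0−5 = 1 plus torsion [2] → Ȟ^1 ≅ Z ⊕ Z/2
degree 2: 0−0−0 = 0 → Ȟ^2 ≅ 0

Ȟ^0 = 0, Ȟ^1 = Z ⊕ Z/2, Ȟ^2 = 0


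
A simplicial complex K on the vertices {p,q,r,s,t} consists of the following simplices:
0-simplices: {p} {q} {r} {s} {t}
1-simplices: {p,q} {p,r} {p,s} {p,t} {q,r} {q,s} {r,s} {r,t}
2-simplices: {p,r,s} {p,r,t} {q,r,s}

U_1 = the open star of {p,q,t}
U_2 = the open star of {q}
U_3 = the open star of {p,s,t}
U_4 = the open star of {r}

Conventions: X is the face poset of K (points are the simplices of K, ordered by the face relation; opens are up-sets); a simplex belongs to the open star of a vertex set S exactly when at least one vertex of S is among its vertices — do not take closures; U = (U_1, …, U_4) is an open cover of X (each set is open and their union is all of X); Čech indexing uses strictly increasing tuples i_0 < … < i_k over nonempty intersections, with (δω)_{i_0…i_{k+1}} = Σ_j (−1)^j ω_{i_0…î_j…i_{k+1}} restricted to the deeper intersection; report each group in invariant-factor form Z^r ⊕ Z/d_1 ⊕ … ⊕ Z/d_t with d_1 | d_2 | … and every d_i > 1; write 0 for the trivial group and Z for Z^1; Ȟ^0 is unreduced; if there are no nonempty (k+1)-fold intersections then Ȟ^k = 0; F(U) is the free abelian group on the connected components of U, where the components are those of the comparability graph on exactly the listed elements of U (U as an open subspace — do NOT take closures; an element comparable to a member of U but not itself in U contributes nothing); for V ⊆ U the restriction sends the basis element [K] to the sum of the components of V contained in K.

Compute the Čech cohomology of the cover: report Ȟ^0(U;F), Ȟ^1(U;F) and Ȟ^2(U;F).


intersection data:
  U1={{p},{q},{t},{p,q},{p,r},{p,s},{p,t},{q,r},{q,s},{r,t},{p,r,s},{p,r,t},{q,r,s}} U2={{q},{p,q},{q,r},{q,s},{q,r,s}} U3={{p},{s},{t},{p,q},{p,r},{p,s},{p,t},{q,s},{r,s},{r,t},{p,r,s},{p,r,t},{q,r,s}} U4={{r},{p,r},{q,r},{r,s},{r,t},{p,r,s},{p,r,t},{q,r,s}}
  U12={{q},{p,q},{q,r},{q,s},{q,r,s}} U13={{p},{t},{p,q},{p,r},{p,s},{p,t},{q,s},{r,t},{p,r,s},{p,r,t},{q,r,s}} U14={{p,r},{q,r},{r,t},{p,r,s},{p,r,t},{q,r,s}} U23={{p,q},{q,s},{q,r,s}} U24={{q,r},{q,r,s}} U34={{p,r},{r,s},{r,t},{p,r,s},{p,r,t},{q,r,s}}
  U123={{p,q},{q,s},{q,r,s}} U124={{q,r},{q,r,s}} U134={{p,r},{r,t},{p,r,s},{p,r,t},{q,r,s}} U234={{q,r,s}}
  U1234={{q,r,s}}
components per intersection:
  U1: {{p},{q},{t},{p,q},{p,r},{p,s},{p,t},{q,r},{q,s},{r,t},{p,r,s},{p,r,t},{q,r,s}}
  U2: {{q},{p,q},{q,r},{q,s},{q,r,s}}
  U3: {{p},{s},{t},{p,q},{p,r},{p,s},{p,t},{q,s},{r,s},{r,t},{p,r,s},{p,r,t},{q,r,s}}
  U4: {{r},{p,r},{q,r},{r,s},{r,t},{p,r,s},{p,r,t},{q,r,s}}
  U12: {{q},{p,q},{q,r},{q,s},{q,r,s}}
  U13: {{p},{t},{p,q},{p,r},{p,s},{p,t},{r,t},{p,r,s},{p,r,t}} {{q,s},{q,r,s}}
  U14: {{p,r},{r,t},{p,r,s},{p,r,t}} {{q,r},{q,r,s}}
  U23: {{p,q}} {{q,s},{q,r,s}}
  U24: {{q,r},{q,r,s}}
  U34: {{p,r},{r,s},{r,t},{p,r,s},{p,r,t},{q,r,s}}
  U123: {{p,q}} {{q,s},{q,r,s}}
  U124: {{q,r},{q,r,s}}
  U134: {{p,r},{r,t},{p,r,s},{p,r,t}} {{q,r,s}}
  U234: {{q,r,s}}
  U1234: {{q,r,s}}
C dims 4,9,6,1; δ0: rk 3, SNF 1^3; δ1: rk 5, SNF 1^5; δ2: rk 1, SNF 1^1
Ȟ^0 = (4 − 3) − 0 = 1, so Ȟ^0 ≅ Z
Ȟ^1 = (9 − 5) − 3 = 1, so Ȟ^1 ≅ Z
Ȟ^2 = (6 − 1) − 5 = 0, so Ȟ^2 ≅ 0

Ȟ^0 ≅ Z,  Ȟ^1 ≅ Z,  Ȟ^2 ≅ 0


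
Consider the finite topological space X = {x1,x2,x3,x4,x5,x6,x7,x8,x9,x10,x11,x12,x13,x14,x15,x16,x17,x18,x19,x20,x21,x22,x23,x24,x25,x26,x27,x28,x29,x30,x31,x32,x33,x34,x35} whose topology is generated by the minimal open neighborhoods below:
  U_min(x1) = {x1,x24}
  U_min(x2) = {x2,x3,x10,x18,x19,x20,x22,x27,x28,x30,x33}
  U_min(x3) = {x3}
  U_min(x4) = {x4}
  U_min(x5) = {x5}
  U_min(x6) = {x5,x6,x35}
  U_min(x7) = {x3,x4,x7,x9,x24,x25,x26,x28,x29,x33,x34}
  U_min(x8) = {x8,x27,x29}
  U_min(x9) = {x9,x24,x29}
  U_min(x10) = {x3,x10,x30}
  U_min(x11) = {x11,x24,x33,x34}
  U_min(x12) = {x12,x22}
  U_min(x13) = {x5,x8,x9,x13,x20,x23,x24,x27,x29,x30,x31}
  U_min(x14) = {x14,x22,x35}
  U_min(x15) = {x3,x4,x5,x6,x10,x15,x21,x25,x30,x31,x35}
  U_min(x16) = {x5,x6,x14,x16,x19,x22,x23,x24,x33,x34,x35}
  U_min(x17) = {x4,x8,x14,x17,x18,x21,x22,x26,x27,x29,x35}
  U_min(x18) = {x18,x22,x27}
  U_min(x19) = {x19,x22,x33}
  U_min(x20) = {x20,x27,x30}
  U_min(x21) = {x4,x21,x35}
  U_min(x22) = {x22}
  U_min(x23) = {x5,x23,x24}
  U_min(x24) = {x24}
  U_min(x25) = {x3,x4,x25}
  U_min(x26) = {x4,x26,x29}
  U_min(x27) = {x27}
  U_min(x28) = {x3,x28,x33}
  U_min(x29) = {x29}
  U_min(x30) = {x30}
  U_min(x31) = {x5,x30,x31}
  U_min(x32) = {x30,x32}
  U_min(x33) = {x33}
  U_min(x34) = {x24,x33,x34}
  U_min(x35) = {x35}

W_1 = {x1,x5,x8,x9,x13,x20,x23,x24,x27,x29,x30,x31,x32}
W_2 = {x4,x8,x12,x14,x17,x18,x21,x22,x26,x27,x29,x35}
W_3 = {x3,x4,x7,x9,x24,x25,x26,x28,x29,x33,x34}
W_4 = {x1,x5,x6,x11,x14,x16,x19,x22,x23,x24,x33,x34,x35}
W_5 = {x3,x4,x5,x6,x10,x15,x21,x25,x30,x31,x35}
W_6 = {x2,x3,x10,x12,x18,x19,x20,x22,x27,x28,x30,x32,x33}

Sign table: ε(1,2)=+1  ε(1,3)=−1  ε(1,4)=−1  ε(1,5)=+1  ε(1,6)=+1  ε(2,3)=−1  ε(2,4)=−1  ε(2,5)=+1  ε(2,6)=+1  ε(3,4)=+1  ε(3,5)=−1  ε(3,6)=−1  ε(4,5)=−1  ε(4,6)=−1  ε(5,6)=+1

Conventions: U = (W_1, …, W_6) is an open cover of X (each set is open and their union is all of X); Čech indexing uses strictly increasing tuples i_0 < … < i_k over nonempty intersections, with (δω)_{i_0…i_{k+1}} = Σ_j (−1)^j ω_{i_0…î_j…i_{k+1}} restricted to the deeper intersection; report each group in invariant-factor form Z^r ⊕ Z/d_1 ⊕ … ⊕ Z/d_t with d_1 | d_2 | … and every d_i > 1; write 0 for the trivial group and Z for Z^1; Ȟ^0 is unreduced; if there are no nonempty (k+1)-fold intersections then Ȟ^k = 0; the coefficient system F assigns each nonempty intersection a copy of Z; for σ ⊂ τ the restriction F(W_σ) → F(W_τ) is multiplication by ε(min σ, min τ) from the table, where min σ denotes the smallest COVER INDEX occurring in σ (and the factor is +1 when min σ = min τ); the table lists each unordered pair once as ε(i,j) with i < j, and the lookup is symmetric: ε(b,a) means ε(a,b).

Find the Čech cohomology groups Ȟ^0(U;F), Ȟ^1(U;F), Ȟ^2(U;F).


Ȟ^0 = Z; Ȟ^1 = 0; Ȟ^2 = Z/2

intersection data:
  W12={x8,x27,x29} W13={x9,x24,x29} W14={x1,x5,x23,x24} W15={x5,x30,x31} W16={x20,x27,x30,x32} W23={x4,x26,x29} W24={x14,x22,x35} W25={x4,x21,x35} W26={x12,x18,x22,x27} W34={x24,x33,x34} W35={x3,x4,x25} W36={x3,x28,x33} W45={x5,x6,x35} W46={x19,x22,x33} W56={x3,x10,x30}
  W123={x29} W126={x27} W134={x24} W145={x5} W156={x30} W235={x4} W245={x35} W246={x22} W346={x33} W356={x3}
C dims 6,15,10; δ0: rk 5, SNF 1^5; δ1: rk 10, SNF 1^9·2
Ȟ^0 = (6 − 5) − 0 = 1, so Ȟ^0 ≅ Z
Ȟ^1 = (15 − 10) − 5 = 0, so Ȟ^1 ≅ 0
Ȟ^2 = (10 − 0) − 10 = 0 plus torsion [2], so Ȟ^2 ≅ Z/2


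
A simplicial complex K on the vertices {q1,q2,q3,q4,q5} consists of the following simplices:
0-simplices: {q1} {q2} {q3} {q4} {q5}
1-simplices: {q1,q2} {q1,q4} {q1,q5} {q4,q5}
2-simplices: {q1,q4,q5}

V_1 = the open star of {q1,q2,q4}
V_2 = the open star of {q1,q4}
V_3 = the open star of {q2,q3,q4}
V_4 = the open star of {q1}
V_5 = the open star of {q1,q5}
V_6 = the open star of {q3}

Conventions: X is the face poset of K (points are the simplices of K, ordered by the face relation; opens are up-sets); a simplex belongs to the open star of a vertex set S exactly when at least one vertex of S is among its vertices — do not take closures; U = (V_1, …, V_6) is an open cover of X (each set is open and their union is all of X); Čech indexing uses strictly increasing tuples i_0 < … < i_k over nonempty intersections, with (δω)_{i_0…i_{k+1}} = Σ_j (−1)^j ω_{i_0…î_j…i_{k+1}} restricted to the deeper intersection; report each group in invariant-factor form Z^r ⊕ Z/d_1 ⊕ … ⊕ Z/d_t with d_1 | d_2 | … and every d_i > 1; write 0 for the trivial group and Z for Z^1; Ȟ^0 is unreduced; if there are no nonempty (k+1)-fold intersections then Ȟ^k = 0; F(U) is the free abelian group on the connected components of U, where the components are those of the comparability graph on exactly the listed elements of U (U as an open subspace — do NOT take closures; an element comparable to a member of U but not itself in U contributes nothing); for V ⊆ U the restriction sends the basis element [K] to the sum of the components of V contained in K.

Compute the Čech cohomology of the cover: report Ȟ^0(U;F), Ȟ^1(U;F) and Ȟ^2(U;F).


Ȟ^0 ≅ Z^2, Ȟ^1 ≅ 0 and Ȟ^2 ≅ 0

nerve of the cover:
  V1={{q1},{q2},{q4},{q1,q2},{q1,q4},{q1,q5},{q4,q5},{q1,q4,q5}} V2={{q1},{q4},{q1,q2},{q1,q4},{q1,q5},{q4,q5},{q1,q4,q5}} V3={{q2},{q3},{q4},{q1,q2},{q1,q4},{q4,q5},{q1,q4,q5}} V4={{q1},{q1,q2},{q1,q4},{q1,q5},{q1,q4,q5}} V5={{q1},{q5},{q1,q2},{q1,q4},{q1,q5},{q4,q5},{q1,q4,q5}} V6={{q3}}
  V12={{q1},{q4},{q1,q2},{q1,q4},{q1,q5},{q4,q5},{q1,q4,q5}} V13={{q2},{q4},{q1,q2},{q1,q4},{q4,q5},{q1,q4,q5}} V14={{q1},{q1,q2},{q1,q4},{q1,q5},{q1,q4,q5}} V15={{q1},{q1,q2},{q1,q4},{q1,q5},{q4,q5},{q1,q4,q5}} V23={{q4},{q1,q2},{q1,q4},{q4,q5},{q1,q4,q5}} V24={{q1},{q1,q2},{q1,q4},{q1,q5},{q1,q4,q5}} V25={{q1},{q1,q2},{q1,q4},{q1,q5},{q4,q5},{q1,q4,q5}} V34={{q1,q2},{q1,q4},{q1,q4,q5}} V35={{q1,q2},{q1,q4},{q4,q5},{q1,q4,q5}} V36={{q3}} V45={{q1},{q1,q2},{q1,q4},{q1,q5},{q1,q4,q5}}
  V123={{q4},{q1,q2},{q1,q4},{q4,q5},{q1,q4,q5}} V124={{q1},{q1,q2},{q1,q4},{q1,q5},{q1,q4,q5}} V125={{q1},{q1,q2},{q1,q4},{q1,q5},{q4,q5},{q1,q4,q5}} V134={{q1,q2},{q1,q4},{q1,q4,q5}} V135={{q1,q2},{q1,q4},{q4,q5},{q1,q4,q5}} V145={{q1},{q1,q2},{q1,q4},{q1,q5},{q1,q4,q5}} V234={{q1,q2},{q1,q4},{q1,q4,q5}} V235={{q1,q2},{q1,q4},{q4,q5},{q1,q4,q5}} V245={{q1},{q1,q2},{q1,q4},{q1,q5},{q1,q4,q5}} V345={{q1,q2},{q1,q4},{q1,q4,q5}}
  V1234={{q1,q2},{q1,q4},{q1,q4,q5}} V1235={{q1,q2},{q1,q4},{q4,q5},{q1,q4,q5}} V1245={{q1},{q1,q2},{q1,q4},{q1,q5},{q1,q4,q5}} V1345={{q1,q2},{q1,q4},{q1,q4,q5}} V2345={{q1,q2},{q1,q4},{q1,q4,q5}}
  V12345={{q1,q2},{q1,q4},{q1,q4,q5}}
components per intersection:
  V1: {{q1},{q2},{q4},{q1,q2},{q1,q4},{q1,q5},{q4,q5},{q1,q4,q5}}
  V2: {{q1},{q4},{q1,q2},{q1,q4},{q1,q5},{q4,q5},{q1,q4,q5}}
  V3: {{q2},{q1,q2}} {{q3}} {{q4},{q1,q4},{q4,q5},{q1,q4,q5}}
  V4: {{q1},{q1,q2},{q1,q4},{q1,q5},{q1,q4,q5}}
  V5: {{q1},{q5},{q1,q2},{q1,q4},{q1,q5},{q4,q5},{q1,q4,q5}}
  V6: {{q3}}
  V12: {{q1},{q4},{q1,q2},{q1,q4},{q1,q5},{q4,q5},{q1,q4,q5}}
  V13: {{q2},{q1,q2}} {{q4},{q1,q4},{q4,q5},{q1,q4,q5}}
  V14: {{q1},{q1,q2},{q1,q4},{q1,q5},{q1,q4,q5}}
  V15: {{q1},{q1,q2},{q1,q4},{q1,q5},{q4,q5},{q1,q4,q5}}
  V23: {{q4},{q1,q4},{q4,q5},{q1,q4,q5}} {{q1,q2}}
  V24: {{q1},{q1,q2},{q1,q4},{q1,q5},{q1,q4,q5}}
  V25: {{q1},{q1,q2},{q1,q4},{q1,q5},{q4,q5},{q1,q4,q5}}
  V34: {{q1,q2}} {{q1,q4},{q1,q4,q5}}
  V35: {{q1,q2}} {{q1,q4},{q4,q5},{q1,q4,q5}}
  V36: {{q3}}
  V45: {{q1},{q1,q2},{q1,q4},{q1,q5},{q1,q4,q5}}
  V123: {{q4},{q1,q4},{q4,q5},{q1,q4,q5}} {{q1,q2}}
  V124: {{q1},{q1,q2},{q1,q4},{q1,q5},{q1,q4,q5}}
  V125: {{q1},{q1,q2},{q1,q4},{q1,q5},{q4,q5},{q1,q4,q5}}
  V134: {{q1,q2}} {{q1,q4},{q1,q4,q5}}
  V135: {{q1,q2}} {{q1,q4},{q4,q5},{q1,q4,q5}}
  V145: {{q1},{q1,q2},{q1,q4},{q1,q5},{q1,q4,q5}}
  V234: {{q1,q2}} {{q1,q4},{q1,q4,q5}}
  V235: {{q1,q2}} {{q1,q4},{q4,q5},{q1,q4,q5}}
  V245: {{q1},{q1,q2},{q1,q4},{q1,q5},{q1,q4,q5}}
  V345: {{q1,q2}} {{q1,q4},{q1,q4,q5}}
  V1234: {{q1,q2}} {{q1,q4},{q1,q4,q5}}
  V1235: {{q1,q2}} {{q1,q4},{q4,q5},{q1,q4,q5}}
  V1245: {{q1},{q1,q2},{q1,q4},{q1,q5},{q1,q4,q5}}
  V1345: {{q1,q2}} {{q1,q4},{q1,q4,q5}}
  V2345: {{q1,q2}} {{q1,q4},{q1,q4,q5}}
  V12345: {{q1,q2}} {{q1,q4},{q1,q4,q5}}
C dims 8,15,16,9; δ0: rk 6, SNF 1^6; δ1: rk 9, SNF 1^9; δ2: rk 7, SNF 1^7
Ȟ^0 = (8 − 6) − 0 = 2, so Ȟ^0 ≅ Z^2
Ȟ^1 = (15 − 9) − 6 = 0, so Ȟ^1 ≅ 0
Ȟ^2 = (16 − 7) − 9 = 0, so Ȟ^2 ≅ 0


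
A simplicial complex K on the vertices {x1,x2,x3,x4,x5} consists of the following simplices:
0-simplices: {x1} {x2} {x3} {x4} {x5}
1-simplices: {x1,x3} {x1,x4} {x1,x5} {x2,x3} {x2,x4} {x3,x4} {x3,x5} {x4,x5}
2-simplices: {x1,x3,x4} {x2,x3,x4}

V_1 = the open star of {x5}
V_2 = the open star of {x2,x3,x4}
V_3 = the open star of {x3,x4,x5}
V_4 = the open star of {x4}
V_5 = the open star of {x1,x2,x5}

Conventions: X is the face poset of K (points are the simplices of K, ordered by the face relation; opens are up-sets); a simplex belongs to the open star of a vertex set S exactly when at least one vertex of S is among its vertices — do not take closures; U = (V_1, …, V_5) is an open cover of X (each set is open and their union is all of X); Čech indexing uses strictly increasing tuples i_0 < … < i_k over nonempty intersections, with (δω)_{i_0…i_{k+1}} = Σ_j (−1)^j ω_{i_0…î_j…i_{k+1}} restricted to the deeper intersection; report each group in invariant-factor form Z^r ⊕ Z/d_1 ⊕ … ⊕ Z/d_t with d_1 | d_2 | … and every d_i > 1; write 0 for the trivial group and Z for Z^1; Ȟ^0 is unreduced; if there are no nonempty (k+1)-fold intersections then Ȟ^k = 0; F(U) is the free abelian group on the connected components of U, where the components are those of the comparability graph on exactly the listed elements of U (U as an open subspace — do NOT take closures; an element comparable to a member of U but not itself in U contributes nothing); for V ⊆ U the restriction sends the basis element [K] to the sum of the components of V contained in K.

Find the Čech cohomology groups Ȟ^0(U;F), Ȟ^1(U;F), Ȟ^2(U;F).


intersection data:
  V1={{x5},{x1,x5},{x3,x5},{x4,x5}} V2={{x2},{x3},{x4},{x1,x3},{x1,x4},{x2,x3},{x2,x4},{x3,x4},{x3,x5},{x4,x5},{x1,x3,x4},{x2,x3,x4}} V3={{x3},{x4},{x5},{x1,x3},{x1,x4},{x1,x5},{x2,x3},{x2,x4},{x3,x4},{x3,x5},{x4,x5},{x1,x3,x4},{x2,x3,x4}} V4={{x4},{x1,x4},{x2,x4},{x3,x4},{x4,x5},{x1,x3,x4},{x2,x3,x4}} V5={{x1},{x2},{x5},{x1,x3},{x1,x4},{x1,x5},{x2,x3},{x2,x4},{x3,x5},{x4,x5},{x1,x3,x4},{x2,x3,x4}}
  V12={{x3,x5},{x4,x5}} V13={{x5},{x1,x5},{x3,x5},{x4,x5}} V14={{x4,x5}} V15={{x5},{x1,x5},{x3,x5},{x4,x5}} V23={{x3},{x4},{x1,x3},{x1,x4},{x2,x3},{x2,x4},{x3,x4},{x3,x5},{x4,x5},{x1,x3,x4},{x2,x3,x4}} V24={{x4},{x1,x4},{x2,x4},{x3,x4},{x4,x5},{x1,x3,x4},{x2,x3,x4}} V25={{x2},{x1,x3},{x1,x4},{x2,x3},{x2,x4},{x3,x5},{x4,x5},{x1,x3,x4},{x2,x3,x4}} V34={{x4},{x1,x4},{x2,x4},{x3,x4},{x4,x5},{x1,x3,x4},{x2,x3,x4}} V35={{x5},{x1,x3},{x1,x4},{x1,x5},{x2,x3},{x2,x4},{x3,x5},{x4,x5},{x1,x3,x4},{x2,x3,x4}} V45={{x1,x4},{x2,x4},{x4,x5},{x1,x3,x4},{x2,x3,x4}}
  V123={{x3,x5},{x4,x5}} V124={{x4,x5}} V125={{x3,x5},{x4,x5}} V134={{x4,x5}} V135={{x5},{x1,x5},{x3,x5},{x4,x5}} V145={{x4,x5}} V234={{x4},{x1,x4},{x2,x4},{x3,x4},{x4,x5},{x1,x3,x4},{x2,x3,x4}} V235={{x1,x3},{x1,x4},{x2,x3},{x2,x4},{x3,x5},{x4,x5},{x1,x3,x4},{x2,x3,x4}} V245={{x1,x4},{x2,x4},{x4,x5},{x1,x3,x4},{x2,x3,x4}} V345={{x1,x4},{x2,x4},{x4,x5},{x1,x3,x4},{x2,x3,x4}}
  V1234={{x4,x5}} V1235={{x3,x5},{x4,x5}} V1245={{x4,x5}} V1345={{x4,x5}} V2345={{x1,x4},{x2,x4},{x4,x5},{x1,x3,x4},{x2,x3,x4}}
  V12345={{x4,x5}}
components per intersection:
  V1: {{x5},{x1,x5},{x3,x5},{x4,x5}}
  V2: {{x2},{x3},{x4},{x1,x3},{x1,x4},{x2,x3},{x2,x4},{x3,x4},{x3,x5},{x4,x5},{x1,x3,x4},{x2,x3,x4}}
  V3: {{x3},{x4},{x5},{x1,x3},{x1,x4},{x1,x5},{x2,x3},{x2,x4},{x3,x4},{x3,x5},{x4,x5},{x1,x3,x4},{x2,x3,x4}}
  V4: {{x4},{x1,x4},{x2,x4},{x3,x4},{x4,x5},{x1,x3,x4},{x2,x3,x4}}
  V5: {{x1},{x5},{x1,x3},{x1,x4},{x1,x5},{x3,x5},{x4,x5},{x1,x3,x4}} {{x2},{x2,x3},{x2,x4},{x2,x3,x4}}
  V12: {{x3,x5}} {{x4,x5}}
  V13: {{x5},{x1,x5},{x3,x5},{x4,x5}}
  V14: {{x4,x5}}
  V15: {{x5},{x1,x5},{x3,x5},{x4,x5}}
  V23: {{x3},{x4},{x1,x3},{x1,x4},{x2,x3},{x2,x4},{x3,x4},{x3,x5},{x4,x5},{x1,x3,x4},{x2,x3,x4}}
  V24: {{x4},{x1,x4},{x2,x4},{x3,x4},{x4,x5},{x1,x3,x4},{x2,x3,x4}}
  V25: {{x2},{x2,x3},{x2,x4},{x2,x3,x4}} {{x1,x3},{x1,x4},{x1,x3,x4}} {{x3,x5}} {{x4,x5}}
  V34: {{x4},{x1,x4},{x2,x4},{x3,x4},{x4,x5},{x1,x3,x4},{x2,x3,x4}}
  V35: {{x5},{x1,x5},{x3,x5},{x4,x5}} {{x1,x3},{x1,x4},{x1,x3,x4}} {{x2,x3},{x2,x4},{x2,x3,x4}}
  V45: {{x1,x4},{x1,x3,x4}} {{x2,x4},{x2,x3,x4}} {{x4,x5}}
  V123: {{x3,x5}} {{x4,x5}}
  V124: {{x4,x5}}
  V125: {{x3,x5}} {{x4,x5}}
  V134: {{x4,x5}}
  V135: {{x5},{x1,x5},{x3,x5},{x4,x5}}
  V145: {{x4,x5}}
  V234: {{x4},{x1,x4},{x2,x4},{x3,x4},{x4,x5},{x1,x3,x4},{x2,x3,x4}}
  V235: {{x1,x3},{x1,x4},{x1,x3,x4}} {{x2,x3},{x2,x4},{x2,x3,x4}} {{x3,x5}} {{x4,x5}}
  V245: {{x1,x4},{x1,x3,x4}} {{x2,x4},{x2,x3,x4}} {{x4,x5}}
  V345: {{x1,x4},{x1,x3,x4}} {{x2,x4},{x2,x3,x4}} {{x4,x5}}
  V1234: {{x4,x5}}
  V1235: {{x3,x5}} {{x4,x5}}
  V1245: {{x4,x5}}
  V1345: {{x4,x5}}
  V2345: {{x1,x4},{x1,x3,x4}} {{x2,x4},{x2,x3,x4}} {{x4,x5}}
  V12345: {{x4,x5}}
C dims 6,18,19,8; δ0: rk 5, SNF 1^5; δ1: rk 12, SNF 1^12; δ2: rk 7, SNF 1^7
Ȟ^0 = (6 − 5) − 0 = 1, so Ȟ^0 ≅ Z
Ȟ^1 = (18 − 12) − 5 = 1, so Ȟ^1 ≅ Z
Ȟ^2 = (19 − 7) − 12 = 0, so Ȟ^2 ≅ 0

Ȟ^0(U;F) ≅ Z; Ȟ^1(U;F) ≅ Z; Ȟ^2(U;F) ≅ 0


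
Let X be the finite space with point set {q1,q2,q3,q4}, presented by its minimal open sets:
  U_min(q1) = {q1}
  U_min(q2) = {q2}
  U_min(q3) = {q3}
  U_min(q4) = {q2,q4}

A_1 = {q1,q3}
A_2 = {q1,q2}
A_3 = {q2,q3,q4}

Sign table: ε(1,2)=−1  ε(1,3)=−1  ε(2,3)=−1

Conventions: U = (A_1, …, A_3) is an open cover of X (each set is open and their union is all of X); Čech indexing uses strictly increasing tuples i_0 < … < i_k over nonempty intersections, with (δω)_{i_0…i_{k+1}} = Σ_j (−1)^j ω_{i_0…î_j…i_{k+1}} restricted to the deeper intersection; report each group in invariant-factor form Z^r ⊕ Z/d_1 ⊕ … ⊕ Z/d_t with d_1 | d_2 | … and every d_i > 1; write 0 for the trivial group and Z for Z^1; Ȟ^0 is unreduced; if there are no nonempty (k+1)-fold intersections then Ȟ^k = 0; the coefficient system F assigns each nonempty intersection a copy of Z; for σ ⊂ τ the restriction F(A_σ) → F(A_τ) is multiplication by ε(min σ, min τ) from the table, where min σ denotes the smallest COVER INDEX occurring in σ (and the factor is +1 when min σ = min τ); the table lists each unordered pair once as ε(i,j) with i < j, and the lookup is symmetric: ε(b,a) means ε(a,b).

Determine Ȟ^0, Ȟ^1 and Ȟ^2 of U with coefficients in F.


Ȟ^0 = 0, Ȟ^1 = Z/2 and Ȟ^2 = 0

nonempty intersections:
  A12={q1} A13={q3} A23={q2}
C dims 3,3; δ0: rk 3, SNF 1^2·2
Ȟ^0: (3−3)−0=0 ⇒ 0
Ȟ^1: (3−0)−3=0 plus torsion [2] ⇒ Z/2
Ȟ^2: (0−0)−0=0 ⇒ 0


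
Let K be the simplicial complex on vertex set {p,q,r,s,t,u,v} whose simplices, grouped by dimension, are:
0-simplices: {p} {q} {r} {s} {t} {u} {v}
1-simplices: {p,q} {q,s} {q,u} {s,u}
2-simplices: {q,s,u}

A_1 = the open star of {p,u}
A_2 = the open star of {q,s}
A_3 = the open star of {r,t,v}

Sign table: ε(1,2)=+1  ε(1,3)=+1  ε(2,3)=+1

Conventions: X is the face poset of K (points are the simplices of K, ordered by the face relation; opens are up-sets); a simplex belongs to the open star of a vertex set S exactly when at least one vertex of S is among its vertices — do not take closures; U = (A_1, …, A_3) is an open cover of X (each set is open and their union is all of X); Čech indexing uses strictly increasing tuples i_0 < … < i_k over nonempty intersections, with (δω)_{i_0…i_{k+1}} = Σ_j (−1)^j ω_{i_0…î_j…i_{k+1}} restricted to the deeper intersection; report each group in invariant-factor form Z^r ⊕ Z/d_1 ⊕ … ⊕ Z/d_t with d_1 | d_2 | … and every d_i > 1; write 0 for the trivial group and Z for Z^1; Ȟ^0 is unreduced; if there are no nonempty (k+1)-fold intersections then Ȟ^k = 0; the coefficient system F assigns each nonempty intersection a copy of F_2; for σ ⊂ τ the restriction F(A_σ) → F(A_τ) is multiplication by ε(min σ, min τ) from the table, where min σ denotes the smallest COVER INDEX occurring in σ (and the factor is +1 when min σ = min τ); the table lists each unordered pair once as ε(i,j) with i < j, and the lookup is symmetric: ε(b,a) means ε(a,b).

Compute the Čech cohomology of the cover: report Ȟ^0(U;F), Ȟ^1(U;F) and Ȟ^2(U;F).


nonempty intersections:
  A1={{p},{u},{p,q},{q,u},{s,u},{q,s,u}} A2={{q},{s},{p,q},{q,s},{q,u},{s,u},{q,s,u}} A3={{r},{t},{v}}
  A12={{p,q},{q,u},{s,u},{q,s,u}}
C dims 3,1; δ0: rk_F2 1
Ȟ^0: (3−1)−0=2 ⇒ Z/2 ⊕ Z/2
Ȟ^1: (1−0)−1=0 ⇒ 0
Ȟ^2: (0−0)−0=0 ⇒ 0

Ȟ^0(U;F) ≅ Z/2 ⊕ Z/2,  Ȟ^1(U;F) ≅ 0,  Ȟ^2(U;F) ≅ 0
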